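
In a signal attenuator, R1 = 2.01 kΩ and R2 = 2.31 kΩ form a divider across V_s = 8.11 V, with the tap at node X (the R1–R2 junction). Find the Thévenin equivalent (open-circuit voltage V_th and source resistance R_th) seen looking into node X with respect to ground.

V_th ≈ 4.34 V, R_th ≈ 1.07 kΩ

With X open, the divider is unloaded: V_th = 8.11 × 2.31/4.320 = 4.337 V.
With V_s suppressed (replaced by a short), R_th = R1 ‖ R2 = (2.010 × 2.31)/(2.010 + 2.31) = 1.075 kΩ.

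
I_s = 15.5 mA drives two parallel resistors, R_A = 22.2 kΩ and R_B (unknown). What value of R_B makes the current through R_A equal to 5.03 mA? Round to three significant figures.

R_B ≈ 10.7 kΩ

The fraction through R_A equals R_B/(R_A+R_B).
With f = 0.3245, R_B = R_A · f/(1−f) = 22.2 × 0.4804 = 10.67 kΩ.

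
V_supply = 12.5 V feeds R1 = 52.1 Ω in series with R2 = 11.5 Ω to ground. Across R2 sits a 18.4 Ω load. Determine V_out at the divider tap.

The load sits in parallel with R2, giving an effective lower resistance R2' = R2·R_L/(R2+R_L) = 7.077 Ω.
Now apply the divider: V_out = 12.5 × 0.1196 = 1.495 V.

V_out ≈ 1.49 V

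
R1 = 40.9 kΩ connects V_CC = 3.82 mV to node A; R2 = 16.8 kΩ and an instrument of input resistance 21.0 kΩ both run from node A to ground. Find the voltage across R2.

V_out ≈ 0.710 mV

First combine the lower leg with the load: R2 ‖ R_L = 9.333 kΩ.
Then V_out = V_CC · R2'/(R1 + R2') = 3.82 × 9.333/50.23 = 0.7098 mV.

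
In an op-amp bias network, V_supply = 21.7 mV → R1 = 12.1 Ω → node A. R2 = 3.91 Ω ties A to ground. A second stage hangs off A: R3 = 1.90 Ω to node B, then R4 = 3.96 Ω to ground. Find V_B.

Node A sees R2 in parallel with the series input of stage 2, R3 + R4 = 5.860 Ω.
Effective lower resistance at A: R2 ‖ 5.860 = 2.345 Ω.
First divider: V_A = V_supply · 2.345/(12.1 + 2.345) = 3.523 mV.
Stage 2 is unloaded, so V_B = V_A · R4/(R3+R4) = 3.523 × 3.96/5.860 = 2.381 mV.

V_B ≈ 2.38 mV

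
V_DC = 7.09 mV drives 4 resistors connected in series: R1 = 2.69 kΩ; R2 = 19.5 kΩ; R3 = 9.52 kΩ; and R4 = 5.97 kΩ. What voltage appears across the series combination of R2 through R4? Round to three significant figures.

V ≈ 6.58 mV

Series total: ΣR = 2.69 + 19.5 + 9.52 + 5.97 = 37.68 kΩ.
R_{R2..R4} = 19.5 + 9.52 + 5.97 = 34.99 kΩ.
V = V_DC · R/ΣR = 7.09 × 0.9286 = 6.584 mV.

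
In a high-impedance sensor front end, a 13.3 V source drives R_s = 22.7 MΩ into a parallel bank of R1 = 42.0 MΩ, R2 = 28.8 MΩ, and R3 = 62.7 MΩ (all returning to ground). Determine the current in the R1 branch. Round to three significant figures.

Parallel bank: R_p = 1/(1/42.0 + 1/28.8 + 1/62.7) = 13.43 MΩ.
Node voltage V_A = V_CC · R_p/(R_s + R_p) = 13.3 × 0.3716 = 4.943 V.
Branch current I = V_A/R1 = 4.943/42.0 = 0.1177 µA.
(Check via current divider: I_total = 0.3682 µA; share G_k/ΣG = 0.3197 → same result.)

I ≈ 0.118 µA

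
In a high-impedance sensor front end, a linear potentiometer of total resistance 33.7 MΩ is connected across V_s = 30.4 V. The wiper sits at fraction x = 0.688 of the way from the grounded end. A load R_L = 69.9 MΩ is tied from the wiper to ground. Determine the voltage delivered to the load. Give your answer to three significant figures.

V_out ≈ 19.0 V

The pot divides into 10.51 MΩ above the wiper and 23.19 MΩ below.
R_L loads the lower segment: effective lower R = 17.41 MΩ.
Then V_out = V_s · 17.41/(10.51 + 17.41) = 18.95 V.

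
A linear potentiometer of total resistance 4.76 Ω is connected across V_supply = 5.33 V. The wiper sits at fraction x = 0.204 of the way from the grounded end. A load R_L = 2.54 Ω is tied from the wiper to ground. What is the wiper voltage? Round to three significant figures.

V_out ≈ 0.834 V

Split the track: R_lower = x·R_p = 0.9710 Ω, R_upper = (1−x)·R_p = 3.789 Ω.
Lower segment in parallel with the load: 0.9710 ‖ 2.54 = 0.7025 Ω.
V_out = 5.33 × 0.7025/(3.789 + 0.7025) = 0.8336 V.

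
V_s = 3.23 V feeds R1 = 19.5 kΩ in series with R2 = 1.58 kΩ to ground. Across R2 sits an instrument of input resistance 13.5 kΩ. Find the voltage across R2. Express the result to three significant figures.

First combine the lower leg with the load: R2 ‖ R_L = 1.414 kΩ.
Voltage divider with the loaded lower leg: V_out = 3.23 × 1.414/(19.5 + 1.414) = 3.23 × 0.06763 = 0.2184 V.
(Unloaded it would be 0.242 V; the load pulls it down.)

V_out ≈ 0.218 V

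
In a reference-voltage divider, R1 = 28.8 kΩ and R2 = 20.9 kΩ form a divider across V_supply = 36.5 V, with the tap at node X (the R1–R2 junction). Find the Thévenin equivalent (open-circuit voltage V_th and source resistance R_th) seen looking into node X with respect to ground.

V_th ≈ 15.3 V, R_th ≈ 12.1 kΩ

With X open, the divider is unloaded: V_th = 36.5 × 20.9/49.70 = 15.35 V.
With V_supply suppressed (replaced by a short), R_th = R1 ‖ R2 = (28.80 × 20.9)/(28.80 + 20.9) = 12.11 kΩ.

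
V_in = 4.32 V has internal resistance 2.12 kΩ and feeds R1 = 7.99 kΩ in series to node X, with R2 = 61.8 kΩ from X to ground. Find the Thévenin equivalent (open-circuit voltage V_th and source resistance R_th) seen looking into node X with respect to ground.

R1' = 2.12 + 7.99 = 10.11 kΩ (source resistance + R1).
Open-circuit (no load on X): V_th = V_in · R2/(R1' + R2) = 4.32 × 61.8/(10.11 + 61.8) = 3.713 V.
With V_in suppressed (replaced by a short), R_th = R1' ‖ R2 = (10.11 × 61.8)/(10.11 + 61.8) = 8.689 kΩ.

V_th ≈ 3.71 V, R_th ≈ 8.69 kΩ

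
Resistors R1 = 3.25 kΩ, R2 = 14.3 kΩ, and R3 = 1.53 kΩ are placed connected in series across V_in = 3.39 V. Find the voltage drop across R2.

V ≈ 2.54 V

Total series resistance ΣR = 3.25 + 14.3 + 1.53 = 19.08 kΩ.
V = V_in · R/ΣR = 3.39 × 0.7495 = 2.541 V.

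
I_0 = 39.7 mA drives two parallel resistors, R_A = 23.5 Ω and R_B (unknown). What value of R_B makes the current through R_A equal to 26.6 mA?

R_B ≈ 47.7 Ω

In a two-way split, I_A/I_0 = R_B/(R_A + R_B).
26.6/39.7 = R_B/(R_A + R_B) → R_B = R_A · (0.6700)/(1 − 0.6700) = 23.5 × 2.031 = 47.72 Ω.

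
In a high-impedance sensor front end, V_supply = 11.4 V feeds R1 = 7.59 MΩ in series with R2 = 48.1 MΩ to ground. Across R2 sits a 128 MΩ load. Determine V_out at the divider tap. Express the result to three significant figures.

R2 ‖ R_L = (48.1 × 128)/(48.1 + 128) = 34.96 MΩ.
Voltage divider with the loaded lower leg: V_out = 11.4 × 34.96/(7.59 + 34.96) = 11.4 × 0.8216 = 9.367 V.

V_out ≈ 9.37 V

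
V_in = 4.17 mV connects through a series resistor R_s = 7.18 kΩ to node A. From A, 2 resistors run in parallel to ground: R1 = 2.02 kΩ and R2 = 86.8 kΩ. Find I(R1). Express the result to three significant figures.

Parallel bank: R_p = 1/(1/2.02 + 1/86.8) = 1.974 kΩ.
V_A by voltage divider: V_A = 4.17 × 1.974/(7.18 + 1.974) = 0.8993 mV.
I(R1) = V_A / R1 = 0.8993/2.02 = 0.4452 µA.

I ≈ 0.445 µA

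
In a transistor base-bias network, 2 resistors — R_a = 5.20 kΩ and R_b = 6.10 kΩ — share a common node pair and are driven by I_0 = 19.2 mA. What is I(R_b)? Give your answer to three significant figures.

Two-branch current divider: I_k = I_0 · R_other/(R_1 + R_2).
So I = 19.2 × 5.20/11.30 = 8.835 mA.

I ≈ 8.84 mA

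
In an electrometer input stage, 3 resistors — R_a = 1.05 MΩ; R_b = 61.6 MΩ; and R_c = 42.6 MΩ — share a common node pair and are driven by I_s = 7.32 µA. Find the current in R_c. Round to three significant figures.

Total conductance ΣG = 1/1.05 + 1/61.6 + 1/42.6 = 0.9921 (units of 1/MΩ).
By the current-divider rule, I = I_s · G_k/ΣG = 7.32 × 0.02366 = 0.1732 µA.

I ≈ 0.173 µA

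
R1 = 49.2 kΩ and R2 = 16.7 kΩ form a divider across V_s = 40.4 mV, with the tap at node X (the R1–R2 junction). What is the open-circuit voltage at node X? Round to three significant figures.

V_th ≈ 10.2 mV

V_th is the unloaded tap voltage: V_s · R2/(R1+R2) = 40.4 × 0.2534 = 10.24 mV.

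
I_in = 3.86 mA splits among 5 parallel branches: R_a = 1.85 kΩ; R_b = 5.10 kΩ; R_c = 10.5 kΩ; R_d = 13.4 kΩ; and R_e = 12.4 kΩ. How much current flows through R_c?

I ≈ 0.372 mA

Total conductance ΣG = 1/1.85 + 1/5.10 + 1/10.5 + 1/13.4 + 1/12.4 = 0.9871 (units of 1/kΩ).
R_c takes the fraction G_k/ΣG = 0.09524/0.9871 = 0.09648, so I = 3.86 × 0.09648 = 0.3724 mA.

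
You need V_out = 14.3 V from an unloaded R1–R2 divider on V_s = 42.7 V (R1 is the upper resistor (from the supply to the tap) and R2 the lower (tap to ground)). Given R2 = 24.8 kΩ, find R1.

The divider ratio is R2/(R1+R2) = 14.3/42.7 = 0.3349.
Rearranging, R1 = R2·(1−k)/k = 24.8 × 1.986 = 49.25 kΩ.

R1 ≈ 49.3 kΩ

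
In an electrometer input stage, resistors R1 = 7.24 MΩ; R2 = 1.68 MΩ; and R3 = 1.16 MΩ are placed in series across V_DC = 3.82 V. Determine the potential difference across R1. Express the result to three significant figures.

V ≈ 2.74 V

ΣR = 7.24 + 1.68 + 1.16 = 10.08 MΩ.
Voltage divider: V = V_DC · (7.240 / 10.08) = 3.82 × 0.7183 = 2.744 V.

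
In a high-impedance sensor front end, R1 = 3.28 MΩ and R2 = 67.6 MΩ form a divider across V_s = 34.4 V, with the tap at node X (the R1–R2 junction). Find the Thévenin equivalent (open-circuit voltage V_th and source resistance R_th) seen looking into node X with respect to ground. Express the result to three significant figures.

Open-circuit (no load on X): V_th = V_s · R2/(R1 + R2) = 34.4 × 67.6/(3.280 + 67.6) = 32.81 V.
Zeroing V_s shorts the top of R1 to ground, so R_th = R1 ‖ R2 = 3.128 MΩ.

V_th ≈ 32.8 V, R_th ≈ 3.13 MΩ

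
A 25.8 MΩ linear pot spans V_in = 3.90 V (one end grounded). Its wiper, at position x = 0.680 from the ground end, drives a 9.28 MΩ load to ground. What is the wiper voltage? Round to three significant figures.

V_out ≈ 1.65 V

Lower segment x·R_p = 17.54 MΩ; upper segment (1−x)·R_p = 8.256 MΩ.
(x·R_p) ‖ R_L = 6.070 MΩ.
Then V_out = V_in · 6.070/(8.256 + 6.070) = 1.652 V.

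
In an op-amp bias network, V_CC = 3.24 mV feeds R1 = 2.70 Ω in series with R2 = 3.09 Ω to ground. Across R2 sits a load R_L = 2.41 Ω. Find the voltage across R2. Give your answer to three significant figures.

R2 ‖ R_L = (3.09 × 2.41)/(3.09 + 2.41) = 1.354 Ω.
Then V_out = V_CC · R2'/(R1 + R2') = 3.24 × 1.354/4.054 = 1.082 mV.
(Unloaded it would be 1.73 mV; the load pulls it down.)

V_out ≈ 1.08 mV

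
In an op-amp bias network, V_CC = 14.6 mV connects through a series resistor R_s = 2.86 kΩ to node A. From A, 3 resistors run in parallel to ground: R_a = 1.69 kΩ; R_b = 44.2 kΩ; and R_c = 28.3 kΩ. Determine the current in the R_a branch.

I ≈ 3.02 µA

Combine the parallel branches: R_p = (1/1.69 + 1/44.2 + 1/28.3)⁻¹ = 1.539 kΩ.
V_A by voltage divider: V_A = 14.6 × 1.539/(2.86 + 1.539) = 5.108 mV.
I(R_a) = V_A / R_a = 5.108/1.69 = 3.023 µA.
(Check via current divider: I_total = 3.319 µA; share G_k/ΣG = 0.9108 → same result.)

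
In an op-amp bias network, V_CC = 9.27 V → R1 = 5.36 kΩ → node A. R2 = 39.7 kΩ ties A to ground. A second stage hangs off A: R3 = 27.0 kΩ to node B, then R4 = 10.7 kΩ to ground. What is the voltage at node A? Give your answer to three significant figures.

Looking into the second stage from A: R3 + R4 = 37.70 kΩ appears in parallel with R2.
Effective lower resistance at A: R2 ‖ 37.70 = 19.34 kΩ.
V_A = 9.27 × 19.34/(5.36 + 19.34) = 7.258 V.

V_A ≈ 7.26 V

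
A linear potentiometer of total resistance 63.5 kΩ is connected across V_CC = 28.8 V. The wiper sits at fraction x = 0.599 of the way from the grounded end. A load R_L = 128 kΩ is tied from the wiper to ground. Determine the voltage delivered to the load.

V_out ≈ 15.4 V

Lower segment x·R_p = 38.04 kΩ; upper segment (1−x)·R_p = 25.46 kΩ.
Lower segment in parallel with the load: 38.04 ‖ 128 = 29.32 kΩ.
V_out = 28.8 × 29.32/(25.46 + 29.32) = 15.41 V.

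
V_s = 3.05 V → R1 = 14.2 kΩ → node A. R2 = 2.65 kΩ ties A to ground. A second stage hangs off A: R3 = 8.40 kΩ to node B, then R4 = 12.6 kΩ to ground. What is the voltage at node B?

V_B ≈ 0.260 V

The second stage (R3 + R4 = 21.00 kΩ) loads node A in parallel with R2.
Effective lower resistance at A: R2 ‖ 21.00 = 2.353 kΩ.
V_A = 3.05 × 2.353/(14.2 + 2.353) = 0.4336 V.
Then the unloaded second divider: V_B = V_A × R4/(R3+R4) = 0.4336 × 0.6000 = 0.2601 V.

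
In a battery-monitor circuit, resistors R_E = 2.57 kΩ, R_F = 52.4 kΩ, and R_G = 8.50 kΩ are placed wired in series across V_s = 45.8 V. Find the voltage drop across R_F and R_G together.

V ≈ 43.9 V

Total series resistance ΣR = 2.57 + 52.4 + 8.50 = 63.47 kΩ.
R_{R_F..R_G} = 52.4 + 8.50 = 60.90 kΩ.
By the voltage-divider rule, V = 45.8 × 60.90/63.47 = 43.95 V.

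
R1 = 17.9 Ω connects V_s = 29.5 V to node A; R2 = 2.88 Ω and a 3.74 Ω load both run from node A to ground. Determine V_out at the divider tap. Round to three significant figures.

R2 ‖ R_L = (2.88 × 3.74)/(2.88 + 3.74) = 1.627 Ω.
Then V_out = V_s · R2'/(R1 + R2') = 29.5 × 1.627/19.53 = 2.458 V.

V_out ≈ 2.46 V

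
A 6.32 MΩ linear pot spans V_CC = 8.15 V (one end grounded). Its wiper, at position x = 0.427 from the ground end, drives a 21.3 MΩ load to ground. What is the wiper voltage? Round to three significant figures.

Split the track: R_lower = x·R_p = 2.699 MΩ, R_upper = (1−x)·R_p = 3.621 MΩ.
Lower segment in parallel with the load: 2.699 ‖ 21.3 = 2.395 MΩ.
Then V_out = V_CC · 2.395/(3.621 + 2.395) = 3.245 V.

V_out ≈ 3.24 V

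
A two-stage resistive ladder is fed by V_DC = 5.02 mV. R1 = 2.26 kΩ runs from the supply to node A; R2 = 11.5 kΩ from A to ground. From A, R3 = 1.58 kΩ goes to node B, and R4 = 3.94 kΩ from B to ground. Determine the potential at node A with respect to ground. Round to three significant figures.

V_A ≈ 3.13 mV

Node A sees R2 in parallel with the series input of stage 2, R3 + R4 = 5.520 kΩ.
R2 ‖ (R3+R4) = 3.730 kΩ.
V_A = 5.02 × 3.730/(2.26 + 3.730) = 3.126 mV.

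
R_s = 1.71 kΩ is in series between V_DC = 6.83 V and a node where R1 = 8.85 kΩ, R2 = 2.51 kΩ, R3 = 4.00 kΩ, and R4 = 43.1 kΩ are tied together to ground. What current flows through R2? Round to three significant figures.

Combine the parallel branches: R_p = (1/8.85 + 1/2.51 + 1/4.00 + 1/43.1)⁻¹ = 1.275 kΩ.
V_A = 6.83 × 1.275/2.985 = 2.917 V.
I(R2) = V_A / R2 = 2.917/2.51 = 1.162 mA.

I ≈ 1.16 mA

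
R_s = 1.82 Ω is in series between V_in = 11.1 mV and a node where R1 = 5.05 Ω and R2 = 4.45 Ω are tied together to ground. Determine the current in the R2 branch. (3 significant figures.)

I ≈ 1.41 mA

Combine the parallel branches: R_p = (1/5.05 + 1/4.45)⁻¹ = 2.366 Ω.
V_A = 11.1 × 2.366/4.186 = 6.273 mV.
Branch current I = V_A/R2 = 6.273/4.45 = 1.410 mA.
(Check via current divider: I_total = 2.652 mA; share G_k/ΣG = 0.5316 → same result.)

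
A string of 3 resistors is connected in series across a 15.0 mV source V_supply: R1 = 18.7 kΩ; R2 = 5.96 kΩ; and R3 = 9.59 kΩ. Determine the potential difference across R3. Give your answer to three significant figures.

V ≈ 4.20 mV

Series total: ΣR = 18.7 + 5.96 + 9.59 = 34.25 kΩ.
By the voltage-divider rule, V = 15.0 × 9.590/34.25 = 4.200 mV.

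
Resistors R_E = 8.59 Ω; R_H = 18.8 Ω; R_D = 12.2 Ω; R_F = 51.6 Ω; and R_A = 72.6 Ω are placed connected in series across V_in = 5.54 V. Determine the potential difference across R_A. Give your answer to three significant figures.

Series total: ΣR = 8.59 + 18.8 + 12.2 + 51.6 + 72.6 = 163.8 Ω.
V = V_in · R/ΣR = 5.54 × 0.4433 = 2.456 V.

V ≈ 2.46 V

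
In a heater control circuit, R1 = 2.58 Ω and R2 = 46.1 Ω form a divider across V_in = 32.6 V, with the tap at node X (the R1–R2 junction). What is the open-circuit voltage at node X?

Open-circuit (no load on X): V_th = V_in · R2/(R1 + R2) = 32.6 × 46.1/(2.580 + 46.1) = 30.87 V.

V_th ≈ 30.9 V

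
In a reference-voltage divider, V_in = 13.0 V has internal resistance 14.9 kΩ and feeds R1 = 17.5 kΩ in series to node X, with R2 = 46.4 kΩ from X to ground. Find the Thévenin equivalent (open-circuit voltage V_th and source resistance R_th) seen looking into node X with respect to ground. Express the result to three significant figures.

V_th ≈ 7.65 V, R_th ≈ 19.1 kΩ

R1' = 14.9 + 17.5 = 32.40 kΩ (source resistance + R1).
V_th is the unloaded tap voltage: V_in · R2/(R1'+R2) = 13.0 × 0.5888 = 7.655 V.
With V_in suppressed (replaced by a short), R_th = R1' ‖ R2 = (32.40 × 46.4)/(32.40 + 46.4) = 19.08 kΩ.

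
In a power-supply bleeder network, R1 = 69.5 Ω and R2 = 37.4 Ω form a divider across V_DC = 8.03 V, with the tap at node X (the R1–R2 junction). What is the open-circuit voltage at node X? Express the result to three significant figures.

Open-circuit (no load on X): V_th = V_DC · R2/(R1 + R2) = 8.03 × 37.4/(69.50 + 37.4) = 2.809 V.

V_th ≈ 2.81 V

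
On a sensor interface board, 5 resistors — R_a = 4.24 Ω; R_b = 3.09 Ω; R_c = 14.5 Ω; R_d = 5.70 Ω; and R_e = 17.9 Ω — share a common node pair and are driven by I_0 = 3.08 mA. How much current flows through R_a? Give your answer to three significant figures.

I ≈ 0.845 mA

ΣG = 1/4.24 + 1/3.09 + 1/14.5 + 1/5.70 + 1/17.9 = 0.8597.
Current divider: I(R_a) = I_0 · G_k/ΣG = 3.08 × (0.2358/0.8597) = 3.08 × 0.2743 = 0.8449 mA.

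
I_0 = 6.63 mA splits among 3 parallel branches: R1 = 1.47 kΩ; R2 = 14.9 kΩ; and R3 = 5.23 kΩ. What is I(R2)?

ΣG = 1/1.47 + 1/14.9 + 1/5.23 = 0.9386.
Current divider: I(R2) = I_0 · G_k/ΣG = 6.63 × (0.06711/0.9386) = 6.63 × 0.07151 = 0.4741 mA.

I ≈ 0.474 mA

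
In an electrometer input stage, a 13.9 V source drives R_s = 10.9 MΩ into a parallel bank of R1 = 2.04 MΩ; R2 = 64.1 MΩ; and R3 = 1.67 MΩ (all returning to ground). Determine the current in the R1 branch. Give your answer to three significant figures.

Parallel bank: R_p = 1/(1/2.04 + 1/64.1 + 1/1.67) = 0.9053 MΩ.
V_A = 13.9 × 0.9053/11.81 = 1.066 V.
Branch current I = V_A/R1 = 1.066/2.04 = 0.5225 µA.

I ≈ 0.523 µA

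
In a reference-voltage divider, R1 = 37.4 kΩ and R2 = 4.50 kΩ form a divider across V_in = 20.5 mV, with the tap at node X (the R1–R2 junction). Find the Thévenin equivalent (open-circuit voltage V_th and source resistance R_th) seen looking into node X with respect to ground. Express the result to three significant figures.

V_th ≈ 2.20 mV, R_th ≈ 4.02 kΩ

With X open, the divider is unloaded: V_th = 20.5 × 4.50/41.90 = 2.202 mV.
With V_in suppressed (replaced by a short), R_th = R1 ‖ R2 = (37.40 × 4.50)/(37.40 + 4.50) = 4.017 kΩ.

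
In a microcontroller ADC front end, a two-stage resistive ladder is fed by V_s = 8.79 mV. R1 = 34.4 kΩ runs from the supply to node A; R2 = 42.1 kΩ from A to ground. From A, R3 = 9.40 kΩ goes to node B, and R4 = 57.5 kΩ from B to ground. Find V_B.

V_B ≈ 3.24 mV

The second stage (R3 + R4 = 66.90 kΩ) loads node A in parallel with R2.
R2 ‖ (R3+R4) = 25.84 kΩ.
So V_A = 8.79 × 0.4289 = 3.770 mV.
Then the unloaded second divider: V_B = V_A × R4/(R3+R4) = 3.770 × 0.8595 = 3.241 mV.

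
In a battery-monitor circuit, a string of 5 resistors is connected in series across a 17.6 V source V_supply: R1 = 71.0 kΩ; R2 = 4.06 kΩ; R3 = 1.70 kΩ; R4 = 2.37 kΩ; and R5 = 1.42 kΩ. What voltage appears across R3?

V ≈ 0.371 V

Total series resistance ΣR = 71.0 + 4.06 + 1.70 + 2.37 + 1.42 = 80.55 kΩ.
V = V_supply · R/ΣR = 17.6 × 0.02110 = 0.3714 V.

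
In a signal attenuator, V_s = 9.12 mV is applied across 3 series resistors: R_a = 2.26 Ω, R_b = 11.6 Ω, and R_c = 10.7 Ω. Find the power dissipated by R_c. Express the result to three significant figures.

The common current is I = 9.12/24.56 = 0.3713 mA.
P = I²R = 0.1379 × 10.7 = 1.475 µW.

P ≈ 1.48 µW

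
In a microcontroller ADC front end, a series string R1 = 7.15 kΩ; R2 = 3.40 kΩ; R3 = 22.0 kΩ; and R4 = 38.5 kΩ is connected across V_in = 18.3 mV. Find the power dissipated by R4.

ΣR = 71.05 kΩ → I = 18.3/71.05 = 0.2576 µA.
P(R4) = I²·R4 = (0.2576)² × 38.5 = 2.554 nW.

P ≈ 2.55 nW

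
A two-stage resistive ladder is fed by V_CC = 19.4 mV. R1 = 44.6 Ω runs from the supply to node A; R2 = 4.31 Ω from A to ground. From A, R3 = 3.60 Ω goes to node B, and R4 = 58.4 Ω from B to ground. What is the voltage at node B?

Looking into the second stage from A: R3 + R4 = 62.00 Ω appears in parallel with R2.
Effective lower resistance at A: R2 ‖ 62.00 = 4.030 Ω.
First divider: V_A = V_CC · 4.030/(44.6 + 4.030) = 1.608 mV.
Stage 2 is unloaded, so V_B = V_A · R4/(R3+R4) = 1.608 × 58.4/62.00 = 1.514 mV.

V_B ≈ 1.51 mV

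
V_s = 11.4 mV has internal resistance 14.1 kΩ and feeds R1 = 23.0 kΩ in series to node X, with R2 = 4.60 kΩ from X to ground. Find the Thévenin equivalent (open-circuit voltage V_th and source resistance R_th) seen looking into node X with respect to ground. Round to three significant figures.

V_th ≈ 1.26 mV, R_th ≈ 4.09 kΩ

R1' = 14.1 + 23.0 = 37.10 kΩ (source resistance + R1).
Open-circuit (no load on X): V_th = V_s · R2/(R1' + R2) = 11.4 × 4.60/(37.10 + 4.60) = 1.258 mV.
With V_s suppressed (replaced by a short), R_th = R1' ‖ R2 = (37.10 × 4.60)/(37.10 + 4.60) = 4.093 kΩ.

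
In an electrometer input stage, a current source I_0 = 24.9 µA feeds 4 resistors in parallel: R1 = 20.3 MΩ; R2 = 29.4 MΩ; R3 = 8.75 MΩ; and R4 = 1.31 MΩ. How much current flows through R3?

ΣG = 1/20.3 + 1/29.4 + 1/8.75 + 1/1.31 = 0.9609.
Current divider: I(R3) = I_0 · G_k/ΣG = 24.9 × (0.1143/0.9609) = 24.9 × 0.1189 = 2.961 µA.

I ≈ 2.96 µA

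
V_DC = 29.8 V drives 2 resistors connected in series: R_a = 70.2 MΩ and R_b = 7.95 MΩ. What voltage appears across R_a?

ΣR = 70.2 + 7.95 = 78.15 MΩ.
V = V_DC · R/ΣR = 29.8 × 0.8983 = 26.77 V.

V ≈ 26.8 V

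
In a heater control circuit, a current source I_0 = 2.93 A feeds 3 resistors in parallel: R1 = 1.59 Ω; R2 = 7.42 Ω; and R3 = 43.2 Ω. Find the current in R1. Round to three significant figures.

I ≈ 2.34 A

ΣG = 1/1.59 + 1/7.42 + 1/43.2 = 0.7868.
R1 takes the fraction G_k/ΣG = 0.6289/0.7868 = 0.7993, so I = 2.93 × 0.7993 = 2.342 A.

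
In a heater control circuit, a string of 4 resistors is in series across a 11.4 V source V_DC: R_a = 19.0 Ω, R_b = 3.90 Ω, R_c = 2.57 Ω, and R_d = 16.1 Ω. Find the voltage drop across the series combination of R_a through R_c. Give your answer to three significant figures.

Total series resistance ΣR = 19.0 + 3.90 + 2.57 + 16.1 = 41.57 Ω.
R_{R_a..R_c} = 19.0 + 3.90 + 2.57 = 25.47 Ω.
By the voltage-divider rule, V = 11.4 × 25.47/41.57 = 6.985 V.

V ≈ 6.98 V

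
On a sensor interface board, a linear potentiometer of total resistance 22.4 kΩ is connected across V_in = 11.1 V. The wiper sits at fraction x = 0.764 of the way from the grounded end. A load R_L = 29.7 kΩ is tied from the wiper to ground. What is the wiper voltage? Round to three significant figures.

V_out ≈ 7.47 V

The pot divides into 5.286 kΩ above the wiper and 17.11 kΩ below.
(x·R_p) ‖ R_L = 10.86 kΩ.
Then V_out = V_in · 10.86/(5.286 + 10.86) = 7.465 V.
(Unloaded: V_out = x·V_in = 8.48 V.)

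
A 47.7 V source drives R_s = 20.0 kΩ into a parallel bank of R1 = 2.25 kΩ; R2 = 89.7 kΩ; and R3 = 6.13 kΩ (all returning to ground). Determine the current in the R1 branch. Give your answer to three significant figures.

I ≈ 1.59 mA

Combine the parallel branches: R_p = (1/2.25 + 1/89.7 + 1/6.13)⁻¹ = 1.616 kΩ.
V_A = 47.7 × 1.616/21.62 = 3.566 V.
Branch current I = V_A/R1 = 3.566/2.25 = 1.585 mA.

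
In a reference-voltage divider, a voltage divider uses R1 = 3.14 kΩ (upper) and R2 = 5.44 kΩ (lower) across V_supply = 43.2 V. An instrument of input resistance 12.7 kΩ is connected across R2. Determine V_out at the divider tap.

V_out ≈ 23.7 V

The load sits in parallel with R2, giving an effective lower resistance R2' = R2·R_L/(R2+R_L) = 3.809 kΩ.
Now apply the divider: V_out = 43.2 × 0.5481 = 23.68 V.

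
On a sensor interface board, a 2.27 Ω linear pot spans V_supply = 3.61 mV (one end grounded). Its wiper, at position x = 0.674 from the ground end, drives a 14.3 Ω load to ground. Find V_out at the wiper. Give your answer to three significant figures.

V_out ≈ 2.35 mV

Split the track: R_lower = x·R_p = 1.530 Ω, R_upper = (1−x)·R_p = 0.7400 Ω.
Lower segment in parallel with the load: 1.530 ‖ 14.3 = 1.382 Ω.
V_out = 3.61 × 1.382/(0.7400 + 1.382) = 2.351 mV.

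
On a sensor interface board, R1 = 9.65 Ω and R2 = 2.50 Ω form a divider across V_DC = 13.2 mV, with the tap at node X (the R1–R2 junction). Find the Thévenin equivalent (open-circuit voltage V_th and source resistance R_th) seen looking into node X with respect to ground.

V_th ≈ 2.72 mV, R_th ≈ 1.99 Ω

V_th is the unloaded tap voltage: V_DC · R2/(R1+R2) = 13.2 × 0.2058 = 2.716 mV.
Zeroing V_DC shorts the top of R1 to ground, so R_th = R1 ‖ R2 = 1.986 Ω.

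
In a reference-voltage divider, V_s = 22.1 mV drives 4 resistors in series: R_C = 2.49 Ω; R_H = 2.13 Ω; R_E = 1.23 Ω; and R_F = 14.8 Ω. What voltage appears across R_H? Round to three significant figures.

V ≈ 2.28 mV

Total series resistance ΣR = 2.49 + 2.13 + 1.23 + 14.8 = 20.65 Ω.
By the voltage-divider rule, V = 22.1 × 2.130/20.65 = 2.280 mV.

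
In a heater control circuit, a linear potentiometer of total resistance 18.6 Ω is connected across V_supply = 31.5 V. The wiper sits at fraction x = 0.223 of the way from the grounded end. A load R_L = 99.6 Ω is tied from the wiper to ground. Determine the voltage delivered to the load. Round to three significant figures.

Lower segment x·R_p = 4.148 Ω; upper segment (1−x)·R_p = 14.45 Ω.
(x·R_p) ‖ R_L = 3.982 Ω.
V_out = 31.5 × 3.982/(14.45 + 3.982) = 6.804 V.

V_out ≈ 6.80 V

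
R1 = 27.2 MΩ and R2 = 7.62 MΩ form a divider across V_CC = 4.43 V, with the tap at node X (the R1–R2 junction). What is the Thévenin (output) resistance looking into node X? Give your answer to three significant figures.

Looking into X with the source shorted: R_th = R1·R2/(R1+R2) = 27.20 × 7.62/34.82 = 5.952 MΩ.

R_th ≈ 5.95 MΩ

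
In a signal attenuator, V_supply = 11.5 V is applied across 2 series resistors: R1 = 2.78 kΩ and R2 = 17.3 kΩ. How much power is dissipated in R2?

The common current is I = 11.5/20.08 = 0.5727 mA.
P(R2) = I²·R2 = (0.5727)² × 17.3 = 5.674 mW.

P ≈ 5.67 mW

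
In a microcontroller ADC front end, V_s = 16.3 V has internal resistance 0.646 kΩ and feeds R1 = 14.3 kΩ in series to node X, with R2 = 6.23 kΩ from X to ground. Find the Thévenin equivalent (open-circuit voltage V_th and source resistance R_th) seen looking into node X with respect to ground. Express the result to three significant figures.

R1' = 0.646 + 14.3 = 14.95 kΩ (source resistance + R1).
V_th is the unloaded tap voltage: V_s · R2/(R1'+R2) = 16.3 × 0.2942 = 4.795 V.
With V_s suppressed (replaced by a short), R_th = R1' ‖ R2 = (14.95 × 6.23)/(14.95 + 6.23) = 4.397 kΩ.

V_th ≈ 4.80 V, R_th ≈ 4.40 kΩ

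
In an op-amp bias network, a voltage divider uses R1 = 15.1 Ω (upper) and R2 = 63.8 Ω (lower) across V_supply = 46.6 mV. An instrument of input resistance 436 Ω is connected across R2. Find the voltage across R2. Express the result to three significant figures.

V_out ≈ 36.7 mV

The load sits in parallel with R2, giving an effective lower resistance R2' = R2·R_L/(R2+R_L) = 55.66 Ω.
Voltage divider with the loaded lower leg: V_out = 46.6 × 55.66/(15.1 + 55.66) = 46.6 × 0.7866 = 36.66 mV.
(Unloaded it would be 37.7 mV; the load pulls it down.)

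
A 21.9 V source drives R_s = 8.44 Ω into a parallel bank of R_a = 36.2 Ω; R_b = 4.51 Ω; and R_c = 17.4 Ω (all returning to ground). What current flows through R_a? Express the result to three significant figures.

Equivalent of the parallel group: R_p = 3.259 Ω.
Node voltage V_A = V_DC · R_p/(R_s + R_p) = 21.9 × 0.2786 = 6.101 V.
Branch current I = V_A/R_a = 6.101/36.2 = 0.1685 A.

I ≈ 0.169 A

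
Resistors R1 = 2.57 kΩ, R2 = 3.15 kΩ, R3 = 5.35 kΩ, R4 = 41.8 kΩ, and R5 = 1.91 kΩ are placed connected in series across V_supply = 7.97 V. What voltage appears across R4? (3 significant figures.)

Total series resistance ΣR = 2.57 + 3.15 + 5.35 + 41.8 + 1.91 = 54.78 kΩ.
By the voltage-divider rule, V = 7.97 × 41.80/54.78 = 6.082 V.

V ≈ 6.08 V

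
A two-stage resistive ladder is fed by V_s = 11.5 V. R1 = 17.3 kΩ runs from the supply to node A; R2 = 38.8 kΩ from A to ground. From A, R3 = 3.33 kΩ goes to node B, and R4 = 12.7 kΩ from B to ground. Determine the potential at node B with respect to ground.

V_B ≈ 3.61 V

Node A sees R2 in parallel with the series input of stage 2, R3 + R4 = 16.03 kΩ.
Effective lower resistance at A: R2 ‖ 16.03 = 11.34 kΩ.
First divider: V_A = V_s · 11.34/(17.3 + 11.34) = 4.554 V.
V_B = V_A × 0.7923 = 3.608 V.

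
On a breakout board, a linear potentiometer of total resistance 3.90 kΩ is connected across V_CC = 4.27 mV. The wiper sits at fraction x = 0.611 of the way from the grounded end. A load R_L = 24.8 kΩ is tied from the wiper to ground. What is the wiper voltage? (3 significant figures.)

Split the track: R_lower = x·R_p = 2.383 kΩ, R_upper = (1−x)·R_p = 1.517 kΩ.
Lower segment in parallel with the load: 2.383 ‖ 24.8 = 2.174 kΩ.
V_out = 4.27 × 2.174/(1.517 + 2.174) = 2.515 mV.
(Unloaded: V_out = x·V_CC = 2.61 mV.)

V_out ≈ 2.51 mV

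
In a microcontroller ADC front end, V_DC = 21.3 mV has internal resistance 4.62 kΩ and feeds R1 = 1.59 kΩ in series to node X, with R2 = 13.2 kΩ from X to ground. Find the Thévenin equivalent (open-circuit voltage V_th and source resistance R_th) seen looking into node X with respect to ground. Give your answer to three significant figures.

R1' = 4.62 + 1.59 = 6.210 kΩ (source resistance + R1).
With X open, the divider is unloaded: V_th = 21.3 × 13.2/19.41 = 14.49 mV.
Looking into X with the source shorted: R_th = R1'·R2/(R1'+R2) = 6.210 × 13.2/19.41 = 4.223 kΩ.

V_th ≈ 14.5 mV, R_th ≈ 4.22 kΩ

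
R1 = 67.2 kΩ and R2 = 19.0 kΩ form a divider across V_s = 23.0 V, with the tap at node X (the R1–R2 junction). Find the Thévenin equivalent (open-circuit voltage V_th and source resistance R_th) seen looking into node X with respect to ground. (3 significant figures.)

V_th ≈ 5.07 V, R_th ≈ 14.8 kΩ

Open-circuit (no load on X): V_th = V_s · R2/(R1 + R2) = 23.0 × 19.0/(67.20 + 19.0) = 5.070 V.
Zeroing V_s shorts the top of R1 to ground, so R_th = R1 ‖ R2 = 14.81 kΩ.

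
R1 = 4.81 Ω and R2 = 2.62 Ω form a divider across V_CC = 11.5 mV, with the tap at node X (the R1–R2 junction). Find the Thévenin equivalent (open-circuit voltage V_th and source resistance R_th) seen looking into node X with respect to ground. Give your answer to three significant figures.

V_th is the unloaded tap voltage: V_CC · R2/(R1+R2) = 11.5 × 0.3526 = 4.055 mV.
With V_CC suppressed (replaced by a short), R_th = R1 ‖ R2 = (4.810 × 2.62)/(4.810 + 2.62) = 1.696 Ω.

V_th ≈ 4.06 mV, R_th ≈ 1.70 Ω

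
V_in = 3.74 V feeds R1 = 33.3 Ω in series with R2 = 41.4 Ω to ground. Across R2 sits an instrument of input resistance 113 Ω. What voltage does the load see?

First combine the lower leg with the load: R2 ‖ R_L = 30.30 Ω.
Then V_out = V_in · R2'/(R1 + R2') = 3.74 × 30.30/63.60 = 1.782 V.
(Unloaded it would be 2.07 V; the load pulls it down.)

V_out ≈ 1.78 V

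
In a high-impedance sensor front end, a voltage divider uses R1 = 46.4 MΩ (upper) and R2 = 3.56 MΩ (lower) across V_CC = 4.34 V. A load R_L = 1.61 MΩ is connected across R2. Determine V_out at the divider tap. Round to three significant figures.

V_out ≈ 0.101 V

First combine the lower leg with the load: R2 ‖ R_L = 1.109 MΩ.
Then V_out = V_CC · R2'/(R1 + R2') = 4.34 × 1.109/47.51 = 0.1013 V.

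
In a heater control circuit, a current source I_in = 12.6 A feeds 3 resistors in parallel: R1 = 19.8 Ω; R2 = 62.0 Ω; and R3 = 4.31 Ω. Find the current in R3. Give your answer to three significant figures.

Total conductance ΣG = 1/19.8 + 1/62.0 + 1/4.31 = 0.2987 (units of 1/Ω).
By the current-divider rule, I = I_in · G_k/ΣG = 12.6 × 0.7769 = 9.789 A.

I ≈ 9.79 A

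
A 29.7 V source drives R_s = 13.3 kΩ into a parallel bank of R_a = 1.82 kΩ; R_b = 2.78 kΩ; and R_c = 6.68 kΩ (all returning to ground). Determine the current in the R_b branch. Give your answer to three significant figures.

I ≈ 0.708 mA

Parallel bank: R_p = 1/(1/1.82 + 1/2.78 + 1/6.68) = 0.9444 kΩ.
V_A by voltage divider: V_A = 29.7 × 0.9444/(13.3 + 0.9444) = 1.969 V.
Branch current I = V_A/R_b = 1.969/2.78 = 0.7083 mA.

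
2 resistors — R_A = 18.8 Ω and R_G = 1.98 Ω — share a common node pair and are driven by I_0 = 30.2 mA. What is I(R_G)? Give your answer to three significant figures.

I ≈ 27.3 mA

Two-branch current divider: I_k = I_0 · R_other/(R_1 + R_2).
So I = 30.2 × 18.8/20.78 = 27.32 mA.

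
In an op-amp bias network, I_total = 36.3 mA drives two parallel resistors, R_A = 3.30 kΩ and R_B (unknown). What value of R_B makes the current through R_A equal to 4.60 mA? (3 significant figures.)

R_B ≈ 0.479 kΩ

Two-branch current divider: I_A = I_total · R_B/(R_A + R_B).
4.60/36.3 = R_B/(R_A + R_B) → R_B = R_A · (0.1267)/(1 − 0.1267) = 3.30 × 0.1451 = 0.4789 kΩ.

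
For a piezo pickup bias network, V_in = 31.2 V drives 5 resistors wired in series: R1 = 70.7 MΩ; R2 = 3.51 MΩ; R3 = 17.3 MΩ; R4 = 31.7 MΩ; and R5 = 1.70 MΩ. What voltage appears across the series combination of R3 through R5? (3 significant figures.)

V ≈ 12.7 V

Total series resistance ΣR = 70.7 + 3.51 + 17.3 + 31.7 + 1.70 = 124.9 MΩ.
R_{R3..R5} = 17.3 + 31.7 + 1.70 = 50.70 MΩ.
V = V_in · R/ΣR = 31.2 × 0.4059 = 12.66 V.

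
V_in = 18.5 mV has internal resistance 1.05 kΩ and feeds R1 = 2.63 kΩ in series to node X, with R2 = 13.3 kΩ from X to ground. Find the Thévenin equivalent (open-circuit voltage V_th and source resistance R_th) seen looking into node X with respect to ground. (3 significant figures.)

R1' = 1.05 + 2.63 = 3.680 kΩ (source resistance + R1).
With X open, the divider is unloaded: V_th = 18.5 × 13.3/16.98 = 14.49 mV.
Looking into X with the source shorted: R_th = R1'·R2/(R1'+R2) = 3.680 × 13.3/16.98 = 2.882 kΩ.

V_th ≈ 14.5 mV, R_th ≈ 2.88 kΩ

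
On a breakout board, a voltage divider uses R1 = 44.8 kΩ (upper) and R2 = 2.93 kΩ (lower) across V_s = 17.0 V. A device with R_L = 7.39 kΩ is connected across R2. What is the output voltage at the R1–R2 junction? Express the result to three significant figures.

V_out ≈ 0.761 V

First combine the lower leg with the load: R2 ‖ R_L = 2.098 kΩ.
Then V_out = V_s · R2'/(R1 + R2') = 17.0 × 2.098/46.90 = 0.7605 V.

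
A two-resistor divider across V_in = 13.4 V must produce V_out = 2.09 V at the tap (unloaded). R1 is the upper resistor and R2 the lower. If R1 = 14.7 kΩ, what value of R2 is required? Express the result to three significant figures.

The divider ratio is R2/(R1+R2) = 2.09/13.4 = 0.1560.
R2 = R1 · 0.1560/(1 − 0.1560) = 2.716 kΩ.

R2 ≈ 2.72 kΩ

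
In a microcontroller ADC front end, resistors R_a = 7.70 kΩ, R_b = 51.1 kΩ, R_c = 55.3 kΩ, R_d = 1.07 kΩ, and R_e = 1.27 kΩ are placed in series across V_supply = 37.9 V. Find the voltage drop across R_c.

V ≈ 18.0 V

ΣR = 7.70 + 51.1 + 55.3 + 1.07 + 1.27 = 116.4 kΩ.
By the voltage-divider rule, V = 37.9 × 55.30/116.4 = 18.00 V.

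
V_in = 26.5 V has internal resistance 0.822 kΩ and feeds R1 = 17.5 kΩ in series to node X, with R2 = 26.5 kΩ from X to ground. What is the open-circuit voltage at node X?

R1' = 0.822 + 17.5 = 18.32 kΩ (source resistance + R1).
V_th is the unloaded tap voltage: V_in · R2/(R1'+R2) = 26.5 × 0.5912 = 15.67 V.

V_th ≈ 15.7 V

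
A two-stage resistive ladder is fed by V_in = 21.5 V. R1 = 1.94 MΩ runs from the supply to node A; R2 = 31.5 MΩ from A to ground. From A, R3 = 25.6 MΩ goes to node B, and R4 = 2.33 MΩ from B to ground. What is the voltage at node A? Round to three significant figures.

Looking into the second stage from A: R3 + R4 = 27.93 MΩ appears in parallel with R2.
Effective lower resistance at A: R2 ‖ 27.93 = 14.80 MΩ.
V_A = 21.5 × 14.80/(1.94 + 14.80) = 19.01 V.

V_A ≈ 19.0 V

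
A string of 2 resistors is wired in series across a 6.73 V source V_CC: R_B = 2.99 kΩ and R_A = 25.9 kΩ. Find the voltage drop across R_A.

V ≈ 6.03 V

Total series resistance ΣR = 2.99 + 25.9 = 28.89 kΩ.
By the voltage-divider rule, V = 6.73 × 25.90/28.89 = 6.033 V.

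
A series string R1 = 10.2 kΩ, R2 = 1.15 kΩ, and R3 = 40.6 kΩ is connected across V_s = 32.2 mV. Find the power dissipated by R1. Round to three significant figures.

Series current I = V_s/ΣR = 32.2/51.95 = 0.6198 µA.
P = I²R = 0.3842 × 10.2 = 3.919 nW.

P ≈ 3.92 nW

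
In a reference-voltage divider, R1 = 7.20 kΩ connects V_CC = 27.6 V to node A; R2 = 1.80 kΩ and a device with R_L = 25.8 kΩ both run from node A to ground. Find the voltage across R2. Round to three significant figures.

V_out ≈ 5.23 V

First combine the lower leg with the load: R2 ‖ R_L = 1.683 kΩ.
Voltage divider with the loaded lower leg: V_out = 27.6 × 1.683/(7.20 + 1.683) = 27.6 × 0.1894 = 5.228 V.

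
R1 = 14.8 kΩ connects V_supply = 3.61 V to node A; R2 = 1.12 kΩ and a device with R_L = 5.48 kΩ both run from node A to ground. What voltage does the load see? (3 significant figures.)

R2 ‖ R_L = (1.12 × 5.48)/(1.12 + 5.48) = 0.9299 kΩ.
Then V_out = V_supply · R2'/(R1 + R2') = 3.61 × 0.9299/15.73 = 0.2134 V.
(Unloaded it would be 0.254 V; the load pulls it down.)

V_out ≈ 0.213 V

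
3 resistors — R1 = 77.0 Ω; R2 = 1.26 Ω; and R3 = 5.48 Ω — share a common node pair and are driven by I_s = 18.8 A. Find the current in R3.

Conductances: ΣG = 1/77.0 + 1/1.26 + 1/5.48 = 0.9891 (1/Ω).
R3 takes the fraction G_k/ΣG = 0.1825/0.9891 = 0.1845, so I = 18.8 × 0.1845 = 3.468 A.

I ≈ 3.47 A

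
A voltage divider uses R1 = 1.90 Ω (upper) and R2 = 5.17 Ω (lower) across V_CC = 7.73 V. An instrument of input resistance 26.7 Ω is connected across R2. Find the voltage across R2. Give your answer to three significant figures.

R2 ‖ R_L = (5.17 × 26.7)/(5.17 + 26.7) = 4.331 Ω.
Now apply the divider: V_out = 7.73 × 0.6951 = 5.373 V.

V_out ≈ 5.37 V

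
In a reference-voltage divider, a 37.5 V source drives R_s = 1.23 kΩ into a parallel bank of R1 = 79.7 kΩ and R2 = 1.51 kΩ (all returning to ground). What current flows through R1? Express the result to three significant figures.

I ≈ 0.257 mA

Combine the parallel branches: R_p = (1/79.7 + 1/1.51)⁻¹ = 1.482 kΩ.
V_A = 37.5 × 1.482/2.712 = 20.49 V.
Branch current I = V_A/R1 = 20.49/79.7 = 0.2571 mA.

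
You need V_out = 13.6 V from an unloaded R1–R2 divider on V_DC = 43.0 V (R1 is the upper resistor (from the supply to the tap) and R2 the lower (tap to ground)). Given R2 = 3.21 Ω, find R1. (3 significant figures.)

R1 ≈ 6.94 Ω

The divider ratio is R2/(R1+R2) = 13.6/43.0 = 0.3163.
So R1 = R2 · (V_DC/V_out − 1) = 3.21 × (43.0/13.6 − 1) = 3.21 × 2.162 = 6.939 Ω.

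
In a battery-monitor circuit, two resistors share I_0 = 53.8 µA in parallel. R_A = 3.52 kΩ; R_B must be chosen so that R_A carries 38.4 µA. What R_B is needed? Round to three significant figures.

R_B ≈ 8.78 kΩ

In a two-way split, I_A/I_0 = R_B/(R_A + R_B).
With f = 0.7138, R_B = R_A · f/(1−f) = 3.52 × 2.494 = 8.777 kΩ.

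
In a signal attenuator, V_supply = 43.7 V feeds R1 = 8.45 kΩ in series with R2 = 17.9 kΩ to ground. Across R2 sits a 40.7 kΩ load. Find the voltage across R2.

The load sits in parallel with R2, giving an effective lower resistance R2' = R2·R_L/(R2+R_L) = 12.43 kΩ.
Voltage divider with the loaded lower leg: V_out = 43.7 × 12.43/(8.45 + 12.43) = 43.7 × 0.5954 = 26.02 V.

V_out ≈ 26.0 V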